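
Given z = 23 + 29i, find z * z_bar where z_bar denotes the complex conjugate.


Step 1: conj(z) = 23 - 29i
Step 2: z * conj(z) = 23^2 + 29^2
Step 3: = 529 + 841 = 1370

1370


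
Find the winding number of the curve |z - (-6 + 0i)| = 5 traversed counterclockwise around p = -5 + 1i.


Step 1: Center c = (-6, 0), radius = 5
Step 2: |p - c|^2 = 1^2 + 1^2 = 2
Step 3: r^2 = 25
Step 4: |p-c| < r so winding number = 1

1


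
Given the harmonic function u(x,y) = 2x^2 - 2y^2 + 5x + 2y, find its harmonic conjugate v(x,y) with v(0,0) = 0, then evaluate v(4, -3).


Step 1: v_x = -u_y = 4y - 2
Step 2: v_y = u_x = 4x + 5
Step 3: v = 4xy - 2x + 5y + C
Step 4: v(0,0) = 0 => C = 0
Step 5: v(4, -3) = -71

-71


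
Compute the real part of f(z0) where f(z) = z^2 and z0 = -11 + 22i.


Step 1: z0 = -11 + 22i
Step 2: z0^2 = (-11)^2 - 22^2 - 484i
Step 3: real part = 121 - 484 = -363

-363


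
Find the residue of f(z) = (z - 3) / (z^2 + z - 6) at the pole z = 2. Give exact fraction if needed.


Step 1: Q(z) = z^2 + z - 6 = (z - 2)(z + 3)
Step 2: Q'(z) = 2z + 1
Step 3: Q'(2) = 5, P(2) = -1
Step 4: Res = P(2)/Q'(2) = -1/5 = -1/5

-1/5


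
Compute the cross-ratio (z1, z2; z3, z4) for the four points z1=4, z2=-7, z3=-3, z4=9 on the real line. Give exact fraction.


Step 1: (z1-z3)(z2-z4) = 7 * (-16) = -112
Step 2: (z1-z4)(z2-z3) = (-5) * (-4) = 20
Step 3: Cross-ratio = -112/20 = -28/5

-28/5


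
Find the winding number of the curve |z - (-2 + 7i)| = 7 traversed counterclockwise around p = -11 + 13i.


Step 1: Center c = (-2, 7), radius = 7
Step 2: |p - c|^2 = (-9)^2 + 6^2 = 117
Step 3: r^2 = 49
Step 4: |p-c| > r so winding number = 0

0


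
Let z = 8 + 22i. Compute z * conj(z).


Step 1: conj(z) = 8 - 22i
Step 2: z * conj(z) = 8^2 + 22^2
Step 3: = 64 + 484 = 548

548


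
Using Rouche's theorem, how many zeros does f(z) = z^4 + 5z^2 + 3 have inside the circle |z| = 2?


Step 1: On |z| = 2 the three terms have sizes |z^4| = 2^4 = 16, |5z^2| = 5*2^2 = 20, |3| = 3
Step 2: The dominant term is g(z) = 5z^2; let h(z) = z^4 + 3 so f = g + h
Step 3: On |z| = 2: |g| = 20 and |h| <= 16 + 3 = 19
Step 4: Since 20 > 19, |h| < |g| on |z| = 2, so by Rouche f has the same number of zeros as g inside |z| < 2
Step 5: g(z) = 5z^2 has 2 zeros (at the origin, multiplicity 2) inside |z| < 2. Answer = 2

2


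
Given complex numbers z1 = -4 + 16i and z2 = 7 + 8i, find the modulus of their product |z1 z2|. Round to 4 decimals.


Step 1: |z1| = sqrt((-4)^2 + 16^2) = sqrt(272)
Step 2: |z2| = sqrt(7^2 + 8^2) = sqrt(113)
Step 3: |z1*z2| = |z1|*|z2| = sqrt(272) * sqrt(113) = sqrt(272 * 113) = sqrt(30736)
Step 4: = 175.3169

175.3169


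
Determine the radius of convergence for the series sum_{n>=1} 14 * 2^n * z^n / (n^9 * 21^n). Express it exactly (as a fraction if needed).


Step 1: General term a_n = 14 * 2^n / (n^9 * 21^n)
Step 2: By the root test, |a_n|^(1/n) = 14^(1/n) * 2 / (n^(9/n) * 21) -> 2/21 as n -> infinity (since 14^(1/n) -> 1 and n^(9/n) -> 1)
Step 3: R = 1/lim|a_n|^(1/n) = 21/2

21/2


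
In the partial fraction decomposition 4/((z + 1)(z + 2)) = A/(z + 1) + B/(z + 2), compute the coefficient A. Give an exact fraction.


Step 1: Multiply both sides by (z + 1) and set z = -1
Step 2: A = 4 / (-1 + 2)
Step 3: A = 4 / 1
Step 4: A = 4

4


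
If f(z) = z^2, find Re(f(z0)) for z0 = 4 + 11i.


Step 1: z0 = 4 + 11i
Step 2: z0^2 = 4^2 - 11^2 + 88i
Step 3: real part = 16 - 121 = -105

-105


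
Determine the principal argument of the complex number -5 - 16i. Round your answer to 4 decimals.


Step 1: z = -5 - 16i
Step 2: arg(z) = atan2(-16, -5)
Step 3: arg(z) = -1.8737

-1.8737


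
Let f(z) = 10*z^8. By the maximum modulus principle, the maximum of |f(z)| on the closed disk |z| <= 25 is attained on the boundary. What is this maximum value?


Step 1: On |z| = 25, |f(z)| = 10 * |z|^8 = 10 * 25^8
Step 2: By maximum modulus principle, maximum is on boundary.
Step 3: Maximum = 10 * 152587890625 = 1525878906250

1525878906250


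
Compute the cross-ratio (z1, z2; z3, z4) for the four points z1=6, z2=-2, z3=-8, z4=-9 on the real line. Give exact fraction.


Step 1: (z1-z3)(z2-z4) = 14 * 7 = 98
Step 2: (z1-z4)(z2-z3) = 15 * 6 = 90
Step 3: Cross-ratio = 98/90 = 49/45

49/45


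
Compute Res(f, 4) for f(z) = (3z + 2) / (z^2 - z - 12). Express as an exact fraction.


Step 1: Q(z) = z^2 - z - 12 = (z - 4)(z + 3)
Step 2: Q'(z) = 2z - 1
Step 3: Q'(4) = 7, P(4) = 14
Step 4: Res = P(4)/Q'(4) = 14/7 = 2

2


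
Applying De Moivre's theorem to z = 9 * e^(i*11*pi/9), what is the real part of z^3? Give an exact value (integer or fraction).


Step 1: By De Moivre's theorem, z^3 = 9^3 * e^(i*3*11*pi/9) = 729 * (cos(11*pi/3) + i*sin(11*pi/3))
Step 2: |z|^3 = 9^3 = 729
Step 3: Reduce the angle mod 2*pi: 11*pi/3 - 2*pi = 5*pi/3
Step 4: cos(5*pi/3) = 1/2
Step 5: Re(z^3) = 729 * 1/2 = 729/2

729/2


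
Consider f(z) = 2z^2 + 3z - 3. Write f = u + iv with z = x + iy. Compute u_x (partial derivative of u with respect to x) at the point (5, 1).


Step 1: f(z) = 2(x+iy)^2 + 3(x+iy) - 3
Step 2: u = 2(x^2 - y^2) + 3x - 3
Step 3: u_x = 4x + 3
Step 4: At (5, 1): u_x = 20 + 3 = 23

23


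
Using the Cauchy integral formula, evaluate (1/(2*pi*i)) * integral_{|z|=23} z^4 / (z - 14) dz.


Step 1: f(z) = z^4, a = 14 is inside |z| = 23
Step 2: By Cauchy integral formula: (1/(2pi*i)) * integral = f(a)
Step 3: f(14) = 14^4 = 38416

38416


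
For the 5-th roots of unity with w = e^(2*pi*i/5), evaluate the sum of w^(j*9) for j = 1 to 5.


Step 1: The sum sum_{j=1}^{n} w^(k*j) equals n if n | k, else 0.
Step 2: Here n = 5, k = 9
Step 3: Does n divide k? 5 | 9 -> False
Step 4: Sum = 0

0


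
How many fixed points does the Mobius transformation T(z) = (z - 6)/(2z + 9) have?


Step 1: Fixed points satisfy T(z) = z
Step 2: 2z^2 + 8z + 6 = 0
Step 3: Discriminant = 8^2 - 4*2*6 = 16
Step 4: Number of fixed points = 2

2


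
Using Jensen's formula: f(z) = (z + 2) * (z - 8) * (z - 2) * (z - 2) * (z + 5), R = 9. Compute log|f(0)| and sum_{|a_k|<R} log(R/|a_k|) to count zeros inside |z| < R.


Jensen's formula: (1/2pi)*integral log|f(Re^it)|dt = log|f(0)| + sum_{|a_k|<R} log(R/|a_k|)
Step 1: f(0) = 2 * (-8) * (-2) * (-2) * 5 = -320
Step 2: log|f(0)| = log|-2| + log|8| + log|2| + log|2| + log|-5| = 5.7683
Step 3: Zeros inside |z| < 9: -2, 8, 2, 2, -5
Step 4: Jensen sum = log(9/2) + log(9/8) + log(9/2) + log(9/2) + log(9/5) = 5.2178
Step 5: n(R) = number of terms in the Jensen sum = count of zeros inside |z| < 9 = 5

5


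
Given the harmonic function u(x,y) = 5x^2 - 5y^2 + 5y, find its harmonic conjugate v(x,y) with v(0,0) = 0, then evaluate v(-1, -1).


Step 1: v_x = -u_y = 10y - 5
Step 2: v_y = u_x = 10x + 0
Step 3: v = 10xy - 5x + C
Step 4: v(0,0) = 0 => C = 0
Step 5: v(-1, -1) = 15

15


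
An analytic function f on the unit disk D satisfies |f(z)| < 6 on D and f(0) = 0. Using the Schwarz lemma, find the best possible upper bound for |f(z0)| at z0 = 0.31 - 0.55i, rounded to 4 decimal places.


Step 1: g = f/6 maps D -> D with g(0) = 0, so by the Schwarz lemma |g(z)| <= |z|, i.e. |f(z)| <= 6|z|; this is sharp (f(z) = 6z).
Step 2: |z0|^2 = 0.31^2 + (-0.55)^2 = 0.3986
Step 3: |z0| = sqrt(0.3986) = 0.631348
Step 4: Best bound = 6 * |z0| = 6 * 0.631348 = 3.7881

3.7881


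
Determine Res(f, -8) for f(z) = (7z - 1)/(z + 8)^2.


Step 1: Pole of order 2 at z = -8
Step 2: Res = lim d/dz [(z + 8)^2 * f(z)] as z -> -8
Step 3: (z + 8)^2 * f(z) = 7z - 1
Step 4: d/dz[7z - 1] = 7

7


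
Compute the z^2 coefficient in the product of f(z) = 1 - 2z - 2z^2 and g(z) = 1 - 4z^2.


Step 1: z^2 term in f*g comes from: (1)*(-4z^2) + (-2z)*(0) + (-2z^2)*(1)
Step 2: = -4 + 0 - 2
Step 3: = -6

-6


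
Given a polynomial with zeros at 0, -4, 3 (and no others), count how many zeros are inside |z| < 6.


Step 1: Check each root:
  z = 0: |0| = 0 < 6
  z = -4: |-4| = 4 < 6
  z = 3: |3| = 3 < 6
Step 2: Count = 3

3


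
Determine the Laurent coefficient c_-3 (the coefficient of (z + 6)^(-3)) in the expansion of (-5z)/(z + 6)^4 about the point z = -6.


Step 1: Write the numerator in powers of (z + 6): -5z = -5(z + 6) + (-5*(-6) + 0) = -5(z + 6) + 30
Step 2: Divide by (z + 6)^4: f(z) = 30(z + 6)^(-4) - 5(z + 6)^(-3)
Step 3: This finite sum is the Laurent series of f about z = -6.
Step 4: Coefficient of (z + 6)^(-3) = coefficient of (z + 6) in the re-centred numerator = -5

-5


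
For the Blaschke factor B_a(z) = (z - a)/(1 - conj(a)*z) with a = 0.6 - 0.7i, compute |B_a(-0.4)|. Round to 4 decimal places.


Step 1: Numerator z0 - a = -0.4 - (0.6 - 0.7i) = -1 + 0.7i
Step 2: Denominator 1 - conj(a)*z0 = 1 - (0.6 + 0.7i)*(-0.4) = 1.24 + 0.28i
Step 3: |z0 - a|^2 = (-1)^2 + 0.7^2 = 1.49; |1 - conj(a)*z0|^2 = 1.24^2 + 0.28^2 = 1.616
Step 4: |B_a(-0.4)| = sqrt(1.49 / 1.616) = sqrt(0.92203)
Step 5: = 0.9602

0.9602


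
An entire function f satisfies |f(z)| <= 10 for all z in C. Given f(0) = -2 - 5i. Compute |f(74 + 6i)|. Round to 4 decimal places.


Step 1: By Liouville's theorem, a bounded entire function is constant.
Step 2: f(z) = f(0) = -2 - 5i for all z.
Step 3: |f(w)| = |-2 - 5i| = sqrt(4 + 25)
Step 4: = 5.3852

5.3852


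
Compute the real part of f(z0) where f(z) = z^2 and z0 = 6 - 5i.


Step 1: z0 = 6 - 5i
Step 2: z0^2 = 6^2 - (-5)^2 - 60i
Step 3: real part = 36 - 25 = 11

11


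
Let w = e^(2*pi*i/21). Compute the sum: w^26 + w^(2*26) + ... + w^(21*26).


Step 1: The sum sum_{j=1}^{n} w^(k*j) equals n if n | k, else 0.
Step 2: Here n = 21, k = 26
Step 3: Does n divide k? 21 | 26 -> False
Step 4: Sum = 0

0


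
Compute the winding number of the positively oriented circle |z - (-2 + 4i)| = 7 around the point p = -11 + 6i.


Step 1: Center c = (-2, 4), radius = 7
Step 2: |p - c|^2 = (-9)^2 + 2^2 = 85
Step 3: r^2 = 49
Step 4: |p-c| > r so winding number = 0

0


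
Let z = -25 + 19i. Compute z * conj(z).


Step 1: conj(z) = -25 - 19i
Step 2: z * conj(z) = (-25)^2 + 19^2
Step 3: = 625 + 361 = 986

986


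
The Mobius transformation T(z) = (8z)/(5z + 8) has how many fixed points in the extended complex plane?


Step 1: Fixed points satisfy T(z) = z
Step 2: 5z^2 = 0
Step 3: Discriminant = 0^2 - 4*5*0 = 0
Step 4: Number of fixed points = 1

1


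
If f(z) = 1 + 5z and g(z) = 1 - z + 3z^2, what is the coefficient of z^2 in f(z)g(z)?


Step 1: z^2 term in f*g comes from: (1)*(3z^2) + (5z)*(-z) + (0)*(1)
Step 2: = 3 - 5 + 0
Step 3: = -2

-2


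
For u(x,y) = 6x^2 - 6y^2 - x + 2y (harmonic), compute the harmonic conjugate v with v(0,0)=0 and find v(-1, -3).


Step 1: v_x = -u_y = 12y - 2
Step 2: v_y = u_x = 12x - 1
Step 3: v = 12xy - 2x - y + C
Step 4: v(0,0) = 0 => C = 0
Step 5: v(-1, -3) = 41

41


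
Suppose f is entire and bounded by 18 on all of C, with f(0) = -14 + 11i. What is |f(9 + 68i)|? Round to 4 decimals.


Step 1: By Liouville's theorem, a bounded entire function is constant.
Step 2: f(z) = f(0) = -14 + 11i for all z.
Step 3: |f(w)| = |-14 + 11i| = sqrt(196 + 121)
Step 4: = 17.8045

17.8045


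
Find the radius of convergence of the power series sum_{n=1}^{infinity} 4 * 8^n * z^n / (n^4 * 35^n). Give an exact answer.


Step 1: General term a_n = 4 * 8^n / (n^4 * 35^n)
Step 2: By the root test, |a_n|^(1/n) = 4^(1/n) * 8 / (n^(4/n) * 35) -> 8/35 as n -> infinity (since 4^(1/n) -> 1 and n^(4/n) -> 1)
Step 3: R = 1/lim|a_n|^(1/n) = 35/8

35/8


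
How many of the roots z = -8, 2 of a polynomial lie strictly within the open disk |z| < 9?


Step 1: Check each root:
  z = -8: |-8| = 8 < 9
  z = 2: |2| = 2 < 9
Step 2: Count = 2

2


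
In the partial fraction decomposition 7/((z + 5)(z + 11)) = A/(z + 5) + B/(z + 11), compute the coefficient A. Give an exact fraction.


Step 1: Multiply both sides by (z + 5) and set z = -5
Step 2: A = 7 / (-5 + 11)
Step 3: A = 7 / 6
Step 4: A = 7/6

7/6


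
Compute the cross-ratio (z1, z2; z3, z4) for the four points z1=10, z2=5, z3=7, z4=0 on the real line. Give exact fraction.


Step 1: (z1-z3)(z2-z4) = 3 * 5 = 15
Step 2: (z1-z4)(z2-z3) = 10 * (-2) = -20
Step 3: Cross-ratio = -15/20 = -3/4

-3/4


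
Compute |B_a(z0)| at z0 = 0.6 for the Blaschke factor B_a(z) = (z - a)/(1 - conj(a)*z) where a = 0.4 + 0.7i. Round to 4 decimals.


Step 1: Numerator z0 - a = 0.6 - (0.4 + 0.7i) = 0.2 - 0.7i
Step 2: Denominator 1 - conj(a)*z0 = 1 - (0.4 - 0.7i)*0.6 = 0.76 + 0.42i
Step 3: |z0 - a|^2 = 0.2^2 + (-0.7)^2 = 0.53; |1 - conj(a)*z0|^2 = 0.76^2 + 0.42^2 = 0.754
Step 4: |B_a(0.6)| = sqrt(0.53 / 0.754) = sqrt(0.702918)
Step 5: = 0.8384

0.8384


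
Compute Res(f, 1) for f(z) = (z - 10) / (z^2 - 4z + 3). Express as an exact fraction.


Step 1: Q(z) = z^2 - 4z + 3 = (z - 1)(z - 3)
Step 2: Q'(z) = 2z - 4
Step 3: Q'(1) = -2, P(1) = -9
Step 4: Res = P(1)/Q'(1) = -9/(-2) = 9/2

9/2


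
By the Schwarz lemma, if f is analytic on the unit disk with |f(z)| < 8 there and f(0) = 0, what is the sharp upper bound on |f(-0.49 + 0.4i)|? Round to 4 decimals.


Step 1: g = f/8 maps D -> D with g(0) = 0, so by the Schwarz lemma |g(z)| <= |z|, i.e. |f(z)| <= 8|z|; this is sharp (f(z) = 8z).
Step 2: |z0|^2 = (-0.49)^2 + 0.4^2 = 0.4001
Step 3: |z0| = sqrt(0.4001) = 0.632535
Step 4: Best bound = 8 * |z0| = 8 * 0.632535 = 5.0603

5.0603


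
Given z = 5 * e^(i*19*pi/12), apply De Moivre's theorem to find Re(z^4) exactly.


Step 1: By De Moivre's theorem, z^4 = 5^4 * e^(i*4*19*pi/12) = 625 * (cos(19*pi/3) + i*sin(19*pi/3))
Step 2: |z|^4 = 5^4 = 625
Step 3: Reduce the angle mod 2*pi: 19*pi/3 - 6*pi = pi/3
Step 4: cos(pi/3) = 1/2
Step 5: Re(z^4) = 625 * 1/2 = 625/2

625/2


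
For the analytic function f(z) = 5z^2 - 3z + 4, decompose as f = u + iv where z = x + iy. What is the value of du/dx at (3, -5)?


Step 1: f(z) = 5(x+iy)^2 - 3(x+iy) + 4
Step 2: u = 5(x^2 - y^2) - 3x + 4
Step 3: u_x = 10x - 3
Step 4: At (3, -5): u_x = 30 - 3 = 27

27


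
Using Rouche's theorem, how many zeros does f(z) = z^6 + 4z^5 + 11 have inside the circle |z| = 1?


Step 1: On |z| = 1 the three terms have sizes |z^6| = 1^6 = 1, |4z^5| = 4*1^5 = 4, |11| = 11
Step 2: The dominant term is g(z) = 11; let h(z) = z^6 + 4z^5 so f = g + h
Step 3: On |z| = 1: |g| = 11 and |h| <= 1 + 4 = 5
Step 4: Since 11 > 5, |h| < |g| on |z| = 1, so by Rouche f has the same number of zeros as g inside |z| < 1
Step 5: g(z) = 11 is a nonzero constant with no zeros inside |z| < 1. Answer = 0

0


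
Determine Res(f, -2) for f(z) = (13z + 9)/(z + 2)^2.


Step 1: Pole of order 2 at z = -2
Step 2: Res = lim d/dz [(z + 2)^2 * f(z)] as z -> -2
Step 3: (z + 2)^2 * f(z) = 13z + 9
Step 4: d/dz[13z + 9] = 13

13


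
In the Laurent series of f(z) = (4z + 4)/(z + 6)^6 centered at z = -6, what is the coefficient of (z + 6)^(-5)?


Step 1: Write the numerator in powers of (z + 6): 4z + 4 = 4(z + 6) + (4*(-6) + 4) = 4(z + 6) - 20
Step 2: Divide by (z + 6)^6: f(z) = -20(z + 6)^(-6) + 4(z + 6)^(-5)
Step 3: This finite sum is the Laurent series of f about z = -6.
Step 4: Coefficient of (z + 6)^(-5) = coefficient of (z + 6) in the re-centred numerator = 4

4


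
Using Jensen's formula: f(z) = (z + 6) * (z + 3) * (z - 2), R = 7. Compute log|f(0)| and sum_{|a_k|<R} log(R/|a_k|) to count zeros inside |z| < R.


Jensen's formula: (1/2pi)*integral log|f(Re^it)|dt = log|f(0)| + sum_{|a_k|<R} log(R/|a_k|)
Step 1: f(0) = 6 * 3 * (-2) = -36
Step 2: log|f(0)| = log|-6| + log|-3| + log|2| = 3.5835
Step 3: Zeros inside |z| < 7: -6, -3, 2
Step 4: Jensen sum = log(7/6) + log(7/3) + log(7/2) = 2.2542
Step 5: n(R) = number of terms in the Jensen sum = count of zeros inside |z| < 7 = 3

3


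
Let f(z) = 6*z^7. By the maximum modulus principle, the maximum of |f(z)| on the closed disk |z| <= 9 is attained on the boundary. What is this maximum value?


Step 1: On |z| = 9, |f(z)| = 6 * |z|^7 = 6 * 9^7
Step 2: By maximum modulus principle, maximum is on boundary.
Step 3: Maximum = 6 * 4782969 = 28697814

28697814


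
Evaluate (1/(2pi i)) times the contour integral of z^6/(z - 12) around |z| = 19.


Step 1: f(z) = z^6, a = 12 is inside |z| = 19
Step 2: By Cauchy integral formula: (1/(2pi*i)) * integral = f(a)
Step 3: f(12) = 12^6 = 2985984

2985984


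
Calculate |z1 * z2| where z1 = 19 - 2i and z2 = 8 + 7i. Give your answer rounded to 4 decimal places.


Step 1: |z1| = sqrt(19^2 + (-2)^2) = sqrt(365)
Step 2: |z2| = sqrt(8^2 + 7^2) = sqrt(113)
Step 3: |z1*z2| = |z1|*|z2| = sqrt(365) * sqrt(113) = sqrt(365 * 113) = sqrt(41245)
Step 4: = 203.0887

203.0887


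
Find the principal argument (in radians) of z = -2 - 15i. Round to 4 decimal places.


Step 1: z = -2 - 15i
Step 2: arg(z) = atan2(-15, -2)
Step 3: arg(z) = -1.7033

-1.7033


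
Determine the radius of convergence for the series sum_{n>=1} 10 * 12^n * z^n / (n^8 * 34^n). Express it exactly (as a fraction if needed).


Step 1: General term a_n = 10 * 12^n / (n^8 * 34^n)
Step 2: By the root test, |a_n|^(1/n) = 10^(1/n) * 12 / (n^(8/n) * 34) -> 12/34 as n -> infinity (since 10^(1/n) -> 1 and n^(8/n) -> 1)
Step 3: R = 1/lim|a_n|^(1/n) = 34/12 = 17/6

17/6


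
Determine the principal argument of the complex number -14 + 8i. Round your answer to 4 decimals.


Step 1: z = -14 + 8i
Step 2: arg(z) = atan2(8, -14)
Step 3: arg(z) = 2.6224

2.6224


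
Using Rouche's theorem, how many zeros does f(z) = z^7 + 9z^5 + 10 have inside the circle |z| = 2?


Step 1: On |z| = 2 the three terms have sizes |z^7| = 2^7 = 128, |9z^5| = 9*2^5 = 288, |10| = 10
Step 2: The dominant term is g(z) = 9z^5; let h(z) = z^7 + 10 so f = g + h
Step 3: On |z| = 2: |g| = 288 and |h| <= 128 + 10 = 138
Step 4: Since 288 > 138, |h| < |g| on |z| = 2, so by Rouche f has the same number of zeros as g inside |z| < 2
Step 5: g(z) = 9z^5 has 5 zeros (at the origin, multiplicity 5) inside |z| < 2. Answer = 5

5


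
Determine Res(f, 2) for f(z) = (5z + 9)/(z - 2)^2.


Step 1: Pole of order 2 at z = 2
Step 2: Res = lim d/dz [(z - 2)^2 * f(z)] as z -> 2
Step 3: (z - 2)^2 * f(z) = 5z + 9
Step 4: d/dz[5z + 9] = 5

5


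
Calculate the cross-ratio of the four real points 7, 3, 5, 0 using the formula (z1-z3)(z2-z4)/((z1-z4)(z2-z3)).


Step 1: (z1-z3)(z2-z4) = 2 * 3 = 6
Step 2: (z1-z4)(z2-z3) = 7 * (-2) = -14
Step 3: Cross-ratio = -6/14 = -3/7

-3/7


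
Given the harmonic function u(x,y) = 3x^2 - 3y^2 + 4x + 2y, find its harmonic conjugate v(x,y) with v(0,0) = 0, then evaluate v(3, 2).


Step 1: v_x = -u_y = 6y - 2
Step 2: v_y = u_x = 6x + 4
Step 3: v = 6xy - 2x + 4y + C
Step 4: v(0,0) = 0 => C = 0
Step 5: v(3, 2) = 38

38


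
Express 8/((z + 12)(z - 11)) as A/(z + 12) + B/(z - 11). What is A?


Step 1: Multiply both sides by (z + 12) and set z = -12
Step 2: A = 8 / (-12 - 11)
Step 3: A = 8 / (-23)
Step 4: A = -8/23

-8/23


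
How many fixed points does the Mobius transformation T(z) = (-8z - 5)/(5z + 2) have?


Step 1: Fixed points satisfy T(z) = z
Step 2: 5z^2 + 10z + 5 = 0
Step 3: Discriminant = 10^2 - 4*5*5 = 0
Step 4: Number of fixed points = 1

1


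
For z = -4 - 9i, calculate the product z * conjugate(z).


Step 1: conj(z) = -4 + 9i
Step 2: z * conj(z) = (-4)^2 + (-9)^2
Step 3: = 16 + 81 = 97

97


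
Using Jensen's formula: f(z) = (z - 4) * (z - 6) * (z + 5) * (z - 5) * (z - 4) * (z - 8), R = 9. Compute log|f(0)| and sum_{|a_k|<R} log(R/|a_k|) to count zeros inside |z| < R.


Jensen's formula: (1/2pi)*integral log|f(Re^it)|dt = log|f(0)| + sum_{|a_k|<R} log(R/|a_k|)
Step 1: f(0) = (-4) * (-6) * 5 * (-5) * (-4) * (-8) = -19200
Step 2: log|f(0)| = log|4| + log|6| + log|-5| + log|5| + log|4| + log|8| = 9.8627
Step 3: Zeros inside |z| < 9: 4, 6, -5, 5, 4, 8
Step 4: Jensen sum = log(9/4) + log(9/6) + log(9/5) + log(9/5) + log(9/4) + log(9/8) = 3.3207
Step 5: n(R) = number of terms in the Jensen sum = count of zeros inside |z| < 9 = 6

6


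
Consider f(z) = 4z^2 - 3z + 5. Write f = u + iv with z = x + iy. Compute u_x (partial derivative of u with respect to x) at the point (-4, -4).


Step 1: f(z) = 4(x+iy)^2 - 3(x+iy) + 5
Step 2: u = 4(x^2 - y^2) - 3x + 5
Step 3: u_x = 8x - 3
Step 4: At (-4, -4): u_x = -32 - 3 = -35

-35


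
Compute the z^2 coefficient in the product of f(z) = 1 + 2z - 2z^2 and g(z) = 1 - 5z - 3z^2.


Step 1: z^2 term in f*g comes from: (1)*(-3z^2) + (2z)*(-5z) + (-2z^2)*(1)
Step 2: = -3 - 10 - 2
Step 3: = -15

-15


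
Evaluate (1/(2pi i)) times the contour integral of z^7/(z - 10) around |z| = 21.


Step 1: f(z) = z^7, a = 10 is inside |z| = 21
Step 2: By Cauchy integral formula: (1/(2pi*i)) * integral = f(a)
Step 3: f(10) = 10^7 = 10000000

10000000


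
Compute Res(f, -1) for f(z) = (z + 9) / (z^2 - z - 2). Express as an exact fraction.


Step 1: Q(z) = z^2 - z - 2 = (z + 1)(z - 2)
Step 2: Q'(z) = 2z - 1
Step 3: Q'(-1) = -3, P(-1) = 8
Step 4: Res = P(-1)/Q'(-1) = 8/(-3) = -8/3

-8/3


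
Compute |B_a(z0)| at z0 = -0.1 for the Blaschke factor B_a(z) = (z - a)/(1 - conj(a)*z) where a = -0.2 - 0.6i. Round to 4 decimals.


Step 1: Numerator z0 - a = -0.1 - (-0.2 - 0.6i) = 0.1 + 0.6i
Step 2: Denominator 1 - conj(a)*z0 = 1 - (-0.2 + 0.6i)*(-0.1) = 0.98 + 0.06i
Step 3: |z0 - a|^2 = 0.1^2 + 0.6^2 = 0.37; |1 - conj(a)*z0|^2 = 0.98^2 + 0.06^2 = 0.964
Step 4: |B_a(-0.1)| = sqrt(0.37 / 0.964) = sqrt(0.383817)
Step 5: = 0.6195

0.6195


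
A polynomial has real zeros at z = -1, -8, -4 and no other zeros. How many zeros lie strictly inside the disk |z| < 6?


Step 1: Check each root:
  z = -1: |-1| = 1 < 6
  z = -8: |-8| = 8 >= 6
  z = -4: |-4| = 4 < 6
Step 2: Count = 2

2


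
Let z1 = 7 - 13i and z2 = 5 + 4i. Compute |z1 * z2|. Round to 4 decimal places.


Step 1: |z1| = sqrt(7^2 + (-13)^2) = sqrt(218)
Step 2: |z2| = sqrt(5^2 + 4^2) = sqrt(41)
Step 3: |z1*z2| = |z1|*|z2| = sqrt(218) * sqrt(41) = sqrt(218 * 41) = sqrt(8938)
Step 4: = 94.541

94.541


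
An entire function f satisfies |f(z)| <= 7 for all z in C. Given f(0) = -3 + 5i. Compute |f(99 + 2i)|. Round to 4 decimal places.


Step 1: By Liouville's theorem, a bounded entire function is constant.
Step 2: f(z) = f(0) = -3 + 5i for all z.
Step 3: |f(w)| = |-3 + 5i| = sqrt(9 + 25)
Step 4: = 5.831

5.831


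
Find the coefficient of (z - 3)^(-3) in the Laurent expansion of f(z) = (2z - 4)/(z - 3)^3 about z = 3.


Step 1: Write the numerator in powers of (z - 3): 2z - 4 = 2(z - 3) + (2*3 - 4) = 2(z - 3) + 2
Step 2: Divide by (z - 3)^3: f(z) = 2(z - 3)^(-3) + 2(z - 3)^(-2)
Step 3: This finite sum is the Laurent series of f about z = 3.
Step 4: Coefficient of (z - 3)^(-3) = 2*3 - 4 = 2

2


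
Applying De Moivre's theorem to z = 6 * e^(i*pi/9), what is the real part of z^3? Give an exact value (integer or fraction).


Step 1: By De Moivre's theorem, z^3 = 6^3 * e^(i*3*pi/9) = 216 * (cos(pi/3) + i*sin(pi/3))
Step 2: |z|^3 = 6^3 = 216
Step 3: The angle pi/3 already lies in [0, 2*pi)
Step 4: cos(pi/3) = 1/2
Step 5: Re(z^3) = 216 * 1/2 = 108

108


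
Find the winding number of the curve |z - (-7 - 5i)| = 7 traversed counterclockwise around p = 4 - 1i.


Step 1: Center c = (-7, -5), radius = 7
Step 2: |p - c|^2 = 11^2 + 4^2 = 137
Step 3: r^2 = 49
Step 4: |p-c| > r so winding number = 0

0


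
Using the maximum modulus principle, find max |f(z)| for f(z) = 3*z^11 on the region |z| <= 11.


Step 1: On |z| = 11, |f(z)| = 3 * |z|^11 = 3 * 11^11
Step 2: By maximum modulus principle, maximum is on boundary.
Step 3: Maximum = 3 * 285311670611 = 855935011833

855935011833


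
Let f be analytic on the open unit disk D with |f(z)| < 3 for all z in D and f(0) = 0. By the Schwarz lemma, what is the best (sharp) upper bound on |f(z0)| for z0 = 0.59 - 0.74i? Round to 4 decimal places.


Step 1: g = f/3 maps D -> D with g(0) = 0, so by the Schwarz lemma |g(z)| <= |z|, i.e. |f(z)| <= 3|z|; this is sharp (f(z) = 3z).
Step 2: |z0|^2 = 0.59^2 + (-0.74)^2 = 0.8957
Step 3: |z0| = sqrt(0.8957) = 0.946414
Step 4: Best bound = 3 * |z0| = 3 * 0.946414 = 2.8392

2.8392


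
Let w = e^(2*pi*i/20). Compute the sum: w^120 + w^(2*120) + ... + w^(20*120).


Step 1: The sum sum_{j=1}^{n} w^(k*j) equals n if n | k, else 0.
Step 2: Here n = 20, k = 120
Step 3: Does n divide k? 20 | 120 -> True
Step 4: Sum = 20

20


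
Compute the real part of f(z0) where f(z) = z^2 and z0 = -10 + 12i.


Step 1: z0 = -10 + 12i
Step 2: z0^2 = (-10)^2 - 12^2 - 240i
Step 3: real part = 100 - 144 = -44

-44


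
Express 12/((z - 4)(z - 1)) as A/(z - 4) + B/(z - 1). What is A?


Step 1: Multiply both sides by (z - 4) and set z = 4
Step 2: A = 12 / (4 - 1)
Step 3: A = 12 / 3
Step 4: A = 4

4


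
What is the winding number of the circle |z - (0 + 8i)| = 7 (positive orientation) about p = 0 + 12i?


Step 1: Center c = (0, 8), radius = 7
Step 2: |p - c|^2 = 0^2 + 4^2 = 16
Step 3: r^2 = 49
Step 4: |p-c| < r so winding number = 1

1


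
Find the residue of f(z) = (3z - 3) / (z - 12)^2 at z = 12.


Step 1: Pole of order 2 at z = 12
Step 2: Res = lim d/dz [(z - 12)^2 * f(z)] as z -> 12
Step 3: (z - 12)^2 * f(z) = 3z - 3
Step 4: d/dz[3z - 3] = 3

3


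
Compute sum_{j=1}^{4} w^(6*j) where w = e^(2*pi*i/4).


Step 1: The sum sum_{j=1}^{n} w^(k*j) equals n if n | k, else 0.
Step 2: Here n = 4, k = 6
Step 3: Does n divide k? 4 | 6 -> False
Step 4: Sum = 0

0


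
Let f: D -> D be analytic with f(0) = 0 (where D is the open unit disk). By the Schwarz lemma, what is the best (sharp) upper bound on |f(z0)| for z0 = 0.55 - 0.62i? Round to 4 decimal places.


Step 1: Schwarz lemma: if f: D -> D is analytic with f(0) = 0, then |f(z)| <= |z| for all z in D, and this is sharp (f(z) = z).
Step 2: |z0|^2 = 0.55^2 + (-0.62)^2 = 0.6869
Step 3: |z0| = sqrt(0.6869) = 0.828794
Step 4: Best bound = |z0| = 0.8288

0.8288


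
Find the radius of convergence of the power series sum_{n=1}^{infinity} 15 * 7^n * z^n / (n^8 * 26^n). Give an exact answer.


Step 1: General term a_n = 15 * 7^n / (n^8 * 26^n)
Step 2: By the root test, |a_n|^(1/n) = 15^(1/n) * 7 / (n^(8/n) * 26) -> 7/26 as n -> infinity (since 15^(1/n) -> 1 and n^(8/n) -> 1)
Step 3: R = 1/lim|a_n|^(1/n) = 26/7

26/7


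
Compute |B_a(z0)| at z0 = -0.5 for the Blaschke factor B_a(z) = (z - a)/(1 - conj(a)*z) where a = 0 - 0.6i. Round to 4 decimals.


Step 1: Numerator z0 - a = -0.5 - (0 - 0.6i) = -0.5 + 0.6i
Step 2: Denominator 1 - conj(a)*z0 = 1 - (0 + 0.6i)*(-0.5) = 1 + 0.3i
Step 3: |z0 - a|^2 = (-0.5)^2 + 0.6^2 = 0.61; |1 - conj(a)*z0|^2 = 1^2 + 0.3^2 = 1.09
Step 4: |B_a(-0.5)| = sqrt(0.61 / 1.09) = sqrt(0.559633)
Step 5: = 0.7481

0.7481


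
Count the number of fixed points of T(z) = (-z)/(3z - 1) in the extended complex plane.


Step 1: Fixed points satisfy T(z) = z
Step 2: 3z^2 = 0
Step 3: Discriminant = 0^2 - 4*3*0 = 0
Step 4: Number of fixed points = 1

1


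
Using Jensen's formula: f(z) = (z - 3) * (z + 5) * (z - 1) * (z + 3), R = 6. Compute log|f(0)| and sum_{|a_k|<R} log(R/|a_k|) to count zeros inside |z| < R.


Jensen's formula: (1/2pi)*integral log|f(Re^it)|dt = log|f(0)| + sum_{|a_k|<R} log(R/|a_k|)
Step 1: f(0) = (-3) * 5 * (-1) * 3 = 45
Step 2: log|f(0)| = log|3| + log|-5| + log|1| + log|-3| = 3.8067
Step 3: Zeros inside |z| < 6: 3, -5, 1, -3
Step 4: Jensen sum = log(6/3) + log(6/5) + log(6/1) + log(6/3) = 3.3604
Step 5: n(R) = number of terms in the Jensen sum = count of zeros inside |z| < 6 = 4

4


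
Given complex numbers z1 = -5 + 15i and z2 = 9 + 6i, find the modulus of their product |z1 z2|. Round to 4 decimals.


Step 1: |z1| = sqrt((-5)^2 + 15^2) = sqrt(250)
Step 2: |z2| = sqrt(9^2 + 6^2) = sqrt(117)
Step 3: |z1*z2| = |z1|*|z2| = sqrt(250) * sqrt(117) = sqrt(250 * 117) = sqrt(29250)
Step 4: = 171.0263

171.0263


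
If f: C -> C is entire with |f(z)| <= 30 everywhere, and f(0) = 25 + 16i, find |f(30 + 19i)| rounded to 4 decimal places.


Step 1: By Liouville's theorem, a bounded entire function is constant.
Step 2: f(z) = f(0) = 25 + 16i for all z.
Step 3: |f(w)| = |25 + 16i| = sqrt(625 + 256)
Step 4: = 29.6816

29.6816


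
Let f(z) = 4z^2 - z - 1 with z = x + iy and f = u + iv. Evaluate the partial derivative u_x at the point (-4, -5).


Step 1: f(z) = 4(x+iy)^2 - (x+iy) - 1
Step 2: u = 4(x^2 - y^2) - x - 1
Step 3: u_x = 8x - 1
Step 4: At (-4, -5): u_x = -32 - 1 = -33

-33


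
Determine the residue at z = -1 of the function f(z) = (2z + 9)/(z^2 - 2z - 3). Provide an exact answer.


Step 1: Q(z) = z^2 - 2z - 3 = (z + 1)(z - 3)
Step 2: Q'(z) = 2z - 2
Step 3: Q'(-1) = -4, P(-1) = 7
Step 4: Res = P(-1)/Q'(-1) = 7/(-4) = -7/4

-7/4


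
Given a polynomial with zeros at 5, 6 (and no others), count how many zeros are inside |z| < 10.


Step 1: Check each root:
  z = 5: |5| = 5 < 10
  z = 6: |6| = 6 < 10
Step 2: Count = 2

2


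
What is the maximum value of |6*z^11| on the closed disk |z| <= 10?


Step 1: On |z| = 10, |f(z)| = 6 * |z|^11 = 6 * 10^11
Step 2: By maximum modulus principle, maximum is on boundary.
Step 3: Maximum = 6 * 100000000000 = 600000000000

600000000000


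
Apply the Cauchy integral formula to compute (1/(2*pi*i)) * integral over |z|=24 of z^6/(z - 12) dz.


Step 1: f(z) = z^6, a = 12 is inside |z| = 24
Step 2: By Cauchy integral formula: (1/(2pi*i)) * integral = f(a)
Step 3: f(12) = 12^6 = 2985984

2985984


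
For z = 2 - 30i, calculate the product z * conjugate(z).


Step 1: conj(z) = 2 + 30i
Step 2: z * conj(z) = 2^2 + (-30)^2
Step 3: = 4 + 900 = 904

904


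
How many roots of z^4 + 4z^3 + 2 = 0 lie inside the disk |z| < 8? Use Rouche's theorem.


Step 1: On |z| = 8 the three terms have sizes |z^4| = 8^4 = 4096, |4z^3| = 4*8^3 = 2048, |2| = 2
Step 2: The dominant term is g(z) = z^4; let h(z) = 4z^3 + 2 so f = g + h
Step 3: On |z| = 8: |g| = 4096 and |h| <= 2048 + 2 = 2050
Step 4: Since 4096 > 2050, |h| < |g| on |z| = 8, so by Rouche f has the same number of zeros as g inside |z| < 8
Step 5: g(z) = z^4 has 4 zeros (all at the origin) inside |z| < 8. Answer = 4

4


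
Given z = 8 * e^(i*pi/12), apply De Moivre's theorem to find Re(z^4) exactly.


Step 1: By De Moivre's theorem, z^4 = 8^4 * e^(i*4*pi/12) = 4096 * (cos(pi/3) + i*sin(pi/3))
Step 2: |z|^4 = 8^4 = 4096
Step 3: The angle pi/3 already lies in [0, 2*pi)
Step 4: cos(pi/3) = 1/2
Step 5: Re(z^4) = 4096 * 1/2 = 2048

2048


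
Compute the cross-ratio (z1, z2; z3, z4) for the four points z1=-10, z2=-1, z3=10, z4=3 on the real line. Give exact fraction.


Step 1: (z1-z3)(z2-z4) = (-20) * (-4) = 80
Step 2: (z1-z4)(z2-z3) = (-13) * (-11) = 143
Step 3: Cross-ratio = 80/143 = 80/143

80/143


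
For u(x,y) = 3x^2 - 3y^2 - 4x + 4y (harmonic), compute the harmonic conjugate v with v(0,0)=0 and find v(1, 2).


Step 1: v_x = -u_y = 6y - 4
Step 2: v_y = u_x = 6x - 4
Step 3: v = 6xy - 4x - 4y + C
Step 4: v(0,0) = 0 => C = 0
Step 5: v(1, 2) = 0

0


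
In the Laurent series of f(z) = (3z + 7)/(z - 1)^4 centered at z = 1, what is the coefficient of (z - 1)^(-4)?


Step 1: Write the numerator in powers of (z - 1): 3z + 7 = 3(z - 1) + (3*1 + 7) = 3(z - 1) + 10
Step 2: Divide by (z - 1)^4: f(z) = 10(z - 1)^(-4) + 3(z - 1)^(-3)
Step 3: This finite sum is the Laurent series of f about z = 1.
Step 4: Coefficient of (z - 1)^(-4) = 3*1 + 7 = 10

10


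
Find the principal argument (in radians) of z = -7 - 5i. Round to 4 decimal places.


Step 1: z = -7 - 5i
Step 2: arg(z) = atan2(-5, -7)
Step 3: arg(z) = -2.5213

-2.5213


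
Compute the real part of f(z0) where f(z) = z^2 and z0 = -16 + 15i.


Step 1: z0 = -16 + 15i
Step 2: z0^2 = (-16)^2 - 15^2 - 480i
Step 3: real part = 256 - 225 = 31

31


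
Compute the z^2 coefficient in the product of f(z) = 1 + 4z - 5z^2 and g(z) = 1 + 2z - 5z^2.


Step 1: z^2 term in f*g comes from: (1)*(-5z^2) + (4z)*(2z) + (-5z^2)*(1)
Step 2: = -5 + 8 - 5
Step 3: = -2

-2


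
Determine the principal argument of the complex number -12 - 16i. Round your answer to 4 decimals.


Step 1: z = -12 - 16i
Step 2: arg(z) = atan2(-16, -12)
Step 3: arg(z) = -2.2143

-2.2143


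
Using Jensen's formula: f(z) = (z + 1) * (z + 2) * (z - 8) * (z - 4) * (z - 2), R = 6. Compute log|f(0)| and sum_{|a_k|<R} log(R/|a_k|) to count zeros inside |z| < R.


Jensen's formula: (1/2pi)*integral log|f(Re^it)|dt = log|f(0)| + sum_{|a_k|<R} log(R/|a_k|)
Step 1: f(0) = 1 * 2 * (-8) * (-4) * (-2) = -128
Step 2: log|f(0)| = log|-1| + log|-2| + log|8| + log|4| + log|2| = 4.852
Step 3: Zeros inside |z| < 6: -1, -2, 4, 2
Step 4: Jensen sum = log(6/1) + log(6/2) + log(6/4) + log(6/2) = 4.3944
Step 5: n(R) = number of terms in the Jensen sum = count of zeros inside |z| < 6 = 4

4


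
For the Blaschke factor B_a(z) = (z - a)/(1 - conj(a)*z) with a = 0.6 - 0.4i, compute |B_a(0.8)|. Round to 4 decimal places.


Step 1: Numerator z0 - a = 0.8 - (0.6 - 0.4i) = 0.2 + 0.4i
Step 2: Denominator 1 - conj(a)*z0 = 1 - (0.6 + 0.4i)*0.8 = 0.52 - 0.32i
Step 3: |z0 - a|^2 = 0.2^2 + 0.4^2 = 0.2; |1 - conj(a)*z0|^2 = 0.52^2 + (-0.32)^2 = 0.3728
Step 4: |B_a(0.8)| = sqrt(0.2 / 0.3728) = sqrt(0.536481)
Step 5: = 0.7324

0.7324


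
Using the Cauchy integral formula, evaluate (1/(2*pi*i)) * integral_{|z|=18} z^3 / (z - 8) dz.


Step 1: f(z) = z^3, a = 8 is inside |z| = 18
Step 2: By Cauchy integral formula: (1/(2pi*i)) * integral = f(a)
Step 3: f(8) = 8^3 = 512

512


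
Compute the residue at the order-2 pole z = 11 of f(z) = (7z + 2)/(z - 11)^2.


Step 1: Pole of order 2 at z = 11
Step 2: Res = lim d/dz [(z - 11)^2 * f(z)] as z -> 11
Step 3: (z - 11)^2 * f(z) = 7z + 2
Step 4: d/dz[7z + 2] = 7

7


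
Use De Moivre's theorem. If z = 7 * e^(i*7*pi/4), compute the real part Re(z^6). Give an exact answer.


Step 1: By De Moivre's theorem, z^6 = 7^6 * e^(i*6*7*pi/4) = 117649 * (cos(21*pi/2) + i*sin(21*pi/2))
Step 2: |z|^6 = 7^6 = 117649
Step 3: Reduce the angle mod 2*pi: 21*pi/2 - 10*pi = pi/2
Step 4: cos(pi/2) = 0
Step 5: Re(z^6) = 117649 * 0 = 0

0


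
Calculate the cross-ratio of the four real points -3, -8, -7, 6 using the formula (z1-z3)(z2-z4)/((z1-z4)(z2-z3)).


Step 1: (z1-z3)(z2-z4) = 4 * (-14) = -56
Step 2: (z1-z4)(z2-z3) = (-9) * (-1) = 9
Step 3: Cross-ratio = -56/9 = -56/9

-56/9


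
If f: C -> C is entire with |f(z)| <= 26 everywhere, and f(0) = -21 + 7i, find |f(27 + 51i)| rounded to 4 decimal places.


Step 1: By Liouville's theorem, a bounded entire function is constant.
Step 2: f(z) = f(0) = -21 + 7i for all z.
Step 3: |f(w)| = |-21 + 7i| = sqrt(441 + 49)
Step 4: = 22.1359

22.1359


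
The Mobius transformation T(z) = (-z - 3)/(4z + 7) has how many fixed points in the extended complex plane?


Step 1: Fixed points satisfy T(z) = z
Step 2: 4z^2 + 8z + 3 = 0
Step 3: Discriminant = 8^2 - 4*4*3 = 16
Step 4: Number of fixed points = 2

2


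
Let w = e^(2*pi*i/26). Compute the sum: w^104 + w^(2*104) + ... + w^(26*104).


Step 1: The sum sum_{j=1}^{n} w^(k*j) equals n if n | k, else 0.
Step 2: Here n = 26, k = 104
Step 3: Does n divide k? 26 | 104 -> True
Step 4: Sum = 26

26


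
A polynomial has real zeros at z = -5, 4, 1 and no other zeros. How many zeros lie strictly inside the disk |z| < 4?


Step 1: Check each root:
  z = -5: |-5| = 5 >= 4
  z = 4: |4| = 4 >= 4
  z = 1: |1| = 1 < 4
Step 2: Count = 1

1


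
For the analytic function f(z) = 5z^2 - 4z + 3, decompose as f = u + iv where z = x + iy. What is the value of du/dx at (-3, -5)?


Step 1: f(z) = 5(x+iy)^2 - 4(x+iy) + 3
Step 2: u = 5(x^2 - y^2) - 4x + 3
Step 3: u_x = 10x - 4
Step 4: At (-3, -5): u_x = -30 - 4 = -34

-34


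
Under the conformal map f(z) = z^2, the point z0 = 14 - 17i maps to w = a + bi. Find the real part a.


Step 1: z0 = 14 - 17i
Step 2: z0^2 = 14^2 - (-17)^2 - 476i
Step 3: real part = 196 - 289 = -93

-93


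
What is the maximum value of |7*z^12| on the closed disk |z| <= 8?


Step 1: On |z| = 8, |f(z)| = 7 * |z|^12 = 7 * 8^12
Step 2: By maximum modulus principle, maximum is on boundary.
Step 3: Maximum = 7 * 68719476736 = 481036337152

481036337152


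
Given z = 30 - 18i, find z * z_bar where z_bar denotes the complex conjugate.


Step 1: conj(z) = 30 + 18i
Step 2: z * conj(z) = 30^2 + (-18)^2
Step 3: = 900 + 324 = 1224

1224


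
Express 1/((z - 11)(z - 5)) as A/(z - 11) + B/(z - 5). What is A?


Step 1: Multiply both sides by (z - 11) and set z = 11
Step 2: A = 1 / (11 - 5)
Step 3: A = 1 / 6
Step 4: A = 1/6

1/6


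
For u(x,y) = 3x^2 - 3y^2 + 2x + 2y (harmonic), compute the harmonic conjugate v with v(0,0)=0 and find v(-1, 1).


Step 1: v_x = -u_y = 6y - 2
Step 2: v_y = u_x = 6x + 2
Step 3: v = 6xy - 2x + 2y + C
Step 4: v(0,0) = 0 => C = 0
Step 5: v(-1, 1) = -2

-2


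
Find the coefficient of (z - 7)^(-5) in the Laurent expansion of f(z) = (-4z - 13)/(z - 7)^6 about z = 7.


Step 1: Write the numerator in powers of (z - 7): -4z - 13 = -4(z - 7) + (-4*7 - 13) = -4(z - 7) - 41
Step 2: Divide by (z - 7)^6: f(z) = -41(z - 7)^(-6) - 4(z - 7)^(-5)
Step 3: This finite sum is the Laurent series of f about z = 7.
Step 4: Coefficient of (z - 7)^(-5) = coefficient of (z - 7) in the re-centred numerator = -4

-4


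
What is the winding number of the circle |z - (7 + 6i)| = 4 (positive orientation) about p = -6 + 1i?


Step 1: Center c = (7, 6), radius = 4
Step 2: |p - c|^2 = (-13)^2 + (-5)^2 = 194
Step 3: r^2 = 16
Step 4: |p-c| > r so winding number = 0

0


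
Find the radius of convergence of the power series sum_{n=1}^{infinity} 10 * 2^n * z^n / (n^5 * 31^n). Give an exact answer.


Step 1: General term a_n = 10 * 2^n / (n^5 * 31^n)
Step 2: By the root test, |a_n|^(1/n) = 10^(1/n) * 2 / (n^(5/n) * 31) -> 2/31 as n -> infinity (since 10^(1/n) -> 1 and n^(5/n) -> 1)
Step 3: R = 1/lim|a_n|^(1/n) = 31/2

31/2


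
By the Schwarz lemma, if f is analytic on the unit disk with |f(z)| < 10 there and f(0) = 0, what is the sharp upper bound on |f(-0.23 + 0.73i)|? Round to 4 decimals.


Step 1: g = f/10 maps D -> D with g(0) = 0, so by the Schwarz lemma |g(z)| <= |z|, i.e. |f(z)| <= 10|z|; this is sharp (f(z) = 10z).
Step 2: |z0|^2 = (-0.23)^2 + 0.73^2 = 0.5858
Step 3: |z0| = sqrt(0.5858) = 0.765376
Step 4: Best bound = 10 * |z0| = 10 * 0.765376 = 7.6538

7.6538


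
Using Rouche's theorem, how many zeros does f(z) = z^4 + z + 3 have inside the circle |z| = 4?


Step 1: On |z| = 4 the three terms have sizes |z^4| = 4^4 = 256, |z| = 4, |3| = 3
Step 2: The dominant term is g(z) = z^4; let h(z) = z + 3 so f = g + h
Step 3: On |z| = 4: |g| = 256 and |h| <= 4 + 3 = 7
Step 4: Since 256 > 7, |h| < |g| on |z| = 4, so by Rouche f has the same number of zeros as g inside |z| < 4
Step 5: g(z) = z^4 has 4 zeros (all at the origin) inside |z| < 4. Answer = 4

4


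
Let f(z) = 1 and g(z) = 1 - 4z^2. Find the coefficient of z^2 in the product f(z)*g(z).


Step 1: z^2 term in f*g comes from: (1)*(-4z^2) + (0)*(0) + (0)*(1)
Step 2: = -4 + 0 + 0
Step 3: = -4

-4


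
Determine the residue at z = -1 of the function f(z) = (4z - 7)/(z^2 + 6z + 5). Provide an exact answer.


Step 1: Q(z) = z^2 + 6z + 5 = (z + 1)(z + 5)
Step 2: Q'(z) = 2z + 6
Step 3: Q'(-1) = 4, P(-1) = -11
Step 4: Res = P(-1)/Q'(-1) = -11/4 = -11/4

-11/4


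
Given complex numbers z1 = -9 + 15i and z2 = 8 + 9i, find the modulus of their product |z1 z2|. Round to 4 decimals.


Step 1: |z1| = sqrt((-9)^2 + 15^2) = sqrt(306)
Step 2: |z2| = sqrt(8^2 + 9^2) = sqrt(145)
Step 3: |z1*z2| = |z1|*|z2| = sqrt(306) * sqrt(145) = sqrt(306 * 145) = sqrt(44370)
Step 4: = 210.6419

210.6419


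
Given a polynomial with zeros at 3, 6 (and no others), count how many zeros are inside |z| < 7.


Step 1: Check each root:
  z = 3: |3| = 3 < 7
  z = 6: |6| = 6 < 7
Step 2: Count = 2

2


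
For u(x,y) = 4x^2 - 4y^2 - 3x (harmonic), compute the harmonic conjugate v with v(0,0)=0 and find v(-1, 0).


Step 1: v_x = -u_y = 8y + 0
Step 2: v_y = u_x = 8x - 3
Step 3: v = 8xy - 3y + C
Step 4: v(0,0) = 0 => C = 0
Step 5: v(-1, 0) = 0

0


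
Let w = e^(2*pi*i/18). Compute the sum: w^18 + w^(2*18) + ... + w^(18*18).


Step 1: The sum sum_{j=1}^{n} w^(k*j) equals n if n | k, else 0.
Step 2: Here n = 18, k = 18
Step 3: Does n divide k? 18 | 18 -> True
Step 4: Sum = 18

18
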